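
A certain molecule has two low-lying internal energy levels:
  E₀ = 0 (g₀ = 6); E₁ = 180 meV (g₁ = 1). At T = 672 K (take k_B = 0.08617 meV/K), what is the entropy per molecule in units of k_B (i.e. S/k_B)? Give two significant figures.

k_BT = 0.08617 × 672 K = 57.91 meV.
Eᵢ/kT = 0, 3.108.
Z = Σ gᵢe^(−Eᵢ/kT) = 6·e^(−0) + 1·e^(−3.108) = 6.000 + 0.04469 = 6.045.
⟨E⟩ = Σ EᵢPᵢ = 1.331 meV.
S/k_B = ln Z + ⟨E⟩/kT = ln(6.045) + 1.331/57.91 = 1.799 + 0.02298 = 1.8.

1.8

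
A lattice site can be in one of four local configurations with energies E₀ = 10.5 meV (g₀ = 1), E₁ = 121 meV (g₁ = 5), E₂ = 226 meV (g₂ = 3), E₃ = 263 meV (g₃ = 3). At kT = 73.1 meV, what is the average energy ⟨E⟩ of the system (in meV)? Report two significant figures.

Eᵢ/kT = 0.1436, 1.655, 3.092, 3.598.
Z = Σ gᵢe^(−Eᵢ/kT) = 1·e^(−0.1436) + 5·e^(−1.655) + 3·e^(−3.092) + 3·e^(−3.598) = 0.8662 + 0.9555 + 0.1362 + 0.08214 = 2.040.
⟨E⟩ = Σ Eᵢ gᵢe^(−Eᵢ/kT) / Z = (10.5·0.8662 + 121·0.9555 + 226·0.1362 + 263·0.08214) / 2.040 = 87 meV.

87 meV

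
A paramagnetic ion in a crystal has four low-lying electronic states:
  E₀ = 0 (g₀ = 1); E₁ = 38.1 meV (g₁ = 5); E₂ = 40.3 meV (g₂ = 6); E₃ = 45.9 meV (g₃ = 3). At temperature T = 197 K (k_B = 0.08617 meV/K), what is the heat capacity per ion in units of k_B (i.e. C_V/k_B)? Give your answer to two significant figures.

k_BT = 0.08617 × 197 K = 16.98 meV.
Eᵢ/kT = 0, 2.244, 2.373, 2.703.
Z = Σ gᵢe^(−Eᵢ/kT) = 1·e^(−0) + 5·e^(−2.244) + 6·e^(−2.373) + 3·e^(−2.703) = 1.000 + 0.5302 + 0.5592 + 0.2010 = 2.290.
⟨E⟩ = 22.69 meV, ⟨E²⟩ = 917.6 meV².
C_V/k_B = (⟨E²⟩ − ⟨E⟩²)/(kT)² = (917.6 − 514.8)/288.3 = 1.4.

1.4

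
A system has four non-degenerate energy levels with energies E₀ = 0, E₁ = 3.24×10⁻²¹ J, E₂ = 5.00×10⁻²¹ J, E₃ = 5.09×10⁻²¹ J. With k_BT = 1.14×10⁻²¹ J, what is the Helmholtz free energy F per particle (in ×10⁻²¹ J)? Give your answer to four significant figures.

Eᵢ/kT = 0, 2.84211, 4.38596, 4.46491.
Z = Σ e^(−Eᵢ/kT) = e^(−0) + e^(−2.84211) + e^(−4.38596) + e^(−4.46491) = 1.00000 + 0.0583025 + 0.0124509 + 0.0115057 = 1.08226.
F = −kT ln Z = −1.14 × ln(1.08226) = −1.14 × 0.0790514 = -0.09012 ×10⁻²¹ J.

-0.09012 ×10⁻²¹ J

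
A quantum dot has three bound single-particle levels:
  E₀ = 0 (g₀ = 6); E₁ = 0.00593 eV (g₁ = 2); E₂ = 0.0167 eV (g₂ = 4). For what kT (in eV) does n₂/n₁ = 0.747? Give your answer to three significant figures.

0.0109 eV

n₂/n₁ = (g₂/g₁) exp[−(E₂−E₁)/kT] = 0.747.
⇒ (E₂−E₁)/kT = ln((4/2)/0.747) = ln(2.6774) = 0.98485.
kT = 0.01077 eV / 0.98485 = 0.0109 eV.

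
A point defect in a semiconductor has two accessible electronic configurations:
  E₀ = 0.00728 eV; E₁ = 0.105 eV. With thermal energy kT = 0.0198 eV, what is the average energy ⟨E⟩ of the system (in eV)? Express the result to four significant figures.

0.007977 eV

Eᵢ/kT = 0.367677, 5.30303.
Z = Σ e^(−Eᵢ/kT) = e^(−0.367677) + e^(−5.30303) = 0.692341 + 0.00497649 = 0.697317.
⟨E⟩ = Σ Eᵢ e^(−Eᵢ/kT) / Z = (0.00728·0.692341 + 0.105·0.00497649) / 0.697317 = 0.007977 eV.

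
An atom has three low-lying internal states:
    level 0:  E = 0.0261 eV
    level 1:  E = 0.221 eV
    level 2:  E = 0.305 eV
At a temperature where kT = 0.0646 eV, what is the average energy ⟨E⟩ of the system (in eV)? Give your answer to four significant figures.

0.03858 eV

Eᵢ/kT = 0.404025, 3.42105, 4.72136.
Z = Σ e^(−Eᵢ/kT) = e^(−0.404025) + e^(−3.42105) + e^(−4.72136) = 0.667627 + 0.0326781 + 0.00890306 = 0.709208.
⟨E⟩ = Σ Eᵢ e^(−Eᵢ/kT) / Z = (0.0261·0.667627 + 0.221·0.0326781 + 0.305·0.00890306) / 0.709208 = 0.03858 eV.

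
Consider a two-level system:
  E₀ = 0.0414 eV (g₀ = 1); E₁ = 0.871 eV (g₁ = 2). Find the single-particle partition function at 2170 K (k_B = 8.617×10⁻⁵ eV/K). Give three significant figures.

k_BT = 8.617×10⁻⁵ × 2170 K = 0.18699 eV.
Eᵢ/kT = 0.22140, 4.6580.
Z = Σ gᵢe^(−Eᵢ/kT) = 1·e^(−0.22140) + 2·e^(−4.6580) = 0.80140 + 0.018971 = 0.82037.

Z = 0.820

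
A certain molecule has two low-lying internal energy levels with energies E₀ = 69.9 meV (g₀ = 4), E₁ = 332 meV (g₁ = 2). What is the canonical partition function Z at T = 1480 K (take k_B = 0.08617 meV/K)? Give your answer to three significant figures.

k_BT = 0.08617 × 1480 K = 127.53 meV.
Eᵢ/kT = 0.54811, 2.6033.
Z = Σ gᵢe^(−Eᵢ/kT) = 4·e^(−0.54811) + 2·e^(−2.6033) = 2.3122 + 0.14806 = 2.4603.

Z = 2.46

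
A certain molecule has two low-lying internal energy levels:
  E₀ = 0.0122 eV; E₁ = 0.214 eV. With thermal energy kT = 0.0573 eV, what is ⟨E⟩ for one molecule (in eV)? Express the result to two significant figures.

Eᵢ/kT = 0.2129, 3.735.
Z = Σ e^(−Eᵢ/kT) = e^(−0.2129) + e^(−3.735) = 0.8082 + 0.02387 = 0.8321.
⟨E⟩ = Σ Eᵢ e^(−Eᵢ/kT) / Z = (0.0122·0.8082 + 0.214·0.02387) / 0.8321 = 0.018 eV.

0.018 eV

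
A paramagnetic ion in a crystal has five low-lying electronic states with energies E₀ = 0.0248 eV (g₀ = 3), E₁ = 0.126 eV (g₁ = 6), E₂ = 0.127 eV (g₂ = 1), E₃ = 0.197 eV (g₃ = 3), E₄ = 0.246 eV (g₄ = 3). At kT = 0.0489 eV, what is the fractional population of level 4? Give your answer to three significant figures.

0.00813

Eᵢ/kT = 0.50716, 2.5767, 2.5971, 4.0286, 5.0307.
Z = Σ gᵢe^(−Eᵢ/kT) = 3·e^(−0.50716) + 6·e^(−2.5767) + 1·e^(−2.5971) + 3·e^(−4.0286) + 3·e^(−5.0307) = 1.8066 + 0.45615 + 0.074489 + 0.053398 + 0.019603 = 2.4102.
P₄ = g₄ e^(−E₄/kT) / Z = 0.019603/2.4102 = 0.00813.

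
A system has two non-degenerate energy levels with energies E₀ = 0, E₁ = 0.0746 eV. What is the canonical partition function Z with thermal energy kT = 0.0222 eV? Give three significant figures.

Z = 1.03

Eᵢ/kT = 0, 3.3604.
Z = Σ e^(−Eᵢ/kT) = e^(−0) + e^(−3.3604) = 1.0000 + 0.034721 = 1.0347.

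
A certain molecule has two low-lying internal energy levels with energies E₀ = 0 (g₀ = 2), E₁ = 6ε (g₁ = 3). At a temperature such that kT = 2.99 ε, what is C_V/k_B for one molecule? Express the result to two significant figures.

0.56

Eᵢ/kT = 0, 2.007.
Z = Σ gᵢe^(−Eᵢ/kT) = 2·e^(−0) + 3·e^(−2.007) = 2.000 + 0.4032 = 2.403.
⟨E⟩ = 1.007 ε, ⟨E²⟩ = 6.040 ε².
C_V/k_B = (⟨E²⟩ − ⟨E⟩²)/(kT)² = (6.040 − 1.014)/8.940 = 0.56.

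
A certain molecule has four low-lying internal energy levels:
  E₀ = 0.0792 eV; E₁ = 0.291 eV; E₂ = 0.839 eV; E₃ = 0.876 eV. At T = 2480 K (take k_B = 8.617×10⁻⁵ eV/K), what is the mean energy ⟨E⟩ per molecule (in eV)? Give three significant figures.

0.163 eV

k_BT = 8.617×10⁻⁵ × 2480 K = 0.21370 eV.
Eᵢ/kT = 0.37061, 1.3617, 3.9261, 4.0992.
Z = Σ e^(−Eᵢ/kT) = e^(−0.37061) + e^(−1.3617) + e^(−3.9261) + e^(−4.0992) = 0.69031 + 0.25622 + 0.019720 + 0.016586 = 0.98284.
⟨E⟩ = Σ Eᵢ e^(−Eᵢ/kT) / Z = (0.0792·0.69031 + 0.291·0.25622 + 0.839·0.019720 + 0.876·0.016586) / 0.98284 = 0.163 eV.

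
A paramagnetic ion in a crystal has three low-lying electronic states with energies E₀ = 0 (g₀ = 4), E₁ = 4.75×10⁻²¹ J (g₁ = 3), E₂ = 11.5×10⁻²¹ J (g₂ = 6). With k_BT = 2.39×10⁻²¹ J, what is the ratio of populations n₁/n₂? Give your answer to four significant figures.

n₁/n₂ = (g₁/g₂) exp[−(E₁−E₂)/kT] = (3/6) × exp(−(-6.75 ×10⁻²¹ J)/(2.39 ×10⁻²¹ J)) = (3/6) × exp(2.82427) = 8.424.

8.424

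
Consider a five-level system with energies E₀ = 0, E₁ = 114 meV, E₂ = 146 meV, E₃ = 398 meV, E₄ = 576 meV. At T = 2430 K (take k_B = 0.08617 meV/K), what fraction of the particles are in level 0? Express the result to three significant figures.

0.436

k_BT = 0.08617 × 2430 K = 209.39 meV.
Eᵢ/kT = 0, 0.54444, 0.69726, 1.9008, 2.7508.
Z = Σ e^(−Eᵢ/kT) = e^(−0) + e^(−0.54444) + e^(−0.69726) + e^(−1.9008) + e^(−2.7508) = 1.0000 + 0.58017 + 0.49795 + 0.14945 + 0.063877 = 2.2914.
P₀ = e^(−E₀/kT) / Z = 1.0000/2.2914 = 0.436.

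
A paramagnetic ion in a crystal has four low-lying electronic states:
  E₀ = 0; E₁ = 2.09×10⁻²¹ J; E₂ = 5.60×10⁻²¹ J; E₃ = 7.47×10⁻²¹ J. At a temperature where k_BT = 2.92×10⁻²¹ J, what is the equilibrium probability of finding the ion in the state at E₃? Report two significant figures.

0.045

Eᵢ/kT = 0, 0.7158, 1.918, 2.558.
Z = Σ e^(−Eᵢ/kT) = e^(−0) + e^(−0.7158) + e^(−1.918) + e^(−2.558) = 1.000 + 0.4888 + 0.1469 + 0.07746 = 1.713.
P₃ = e^(−E₃/kT) / Z = 0.07746/1.713 = 0.045.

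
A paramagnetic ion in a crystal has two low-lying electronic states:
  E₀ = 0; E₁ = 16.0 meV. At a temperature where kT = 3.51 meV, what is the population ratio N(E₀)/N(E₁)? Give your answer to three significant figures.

n₀/n₁ = exp[−(E₀−E₁)/kT] = exp(−(-16.0 meV)/(3.51 meV)) = exp(4.5584) = 95.4.

95.4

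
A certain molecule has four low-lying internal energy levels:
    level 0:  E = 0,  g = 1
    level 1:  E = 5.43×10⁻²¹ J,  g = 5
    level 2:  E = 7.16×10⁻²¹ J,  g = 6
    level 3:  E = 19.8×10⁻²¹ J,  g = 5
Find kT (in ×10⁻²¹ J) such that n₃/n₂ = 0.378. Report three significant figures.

n₃/n₂ = (g₃/g₂) exp[−(E₃−E₂)/kT] = 0.378.
⇒ (E₃−E₂)/kT = ln((5/6)/0.378) = ln(2.2046) = 0.79055.
kT = 12.64 ×10⁻²¹ J / 0.79055 = 16.0 ×10⁻²¹ J.

16.0 ×10⁻²¹ J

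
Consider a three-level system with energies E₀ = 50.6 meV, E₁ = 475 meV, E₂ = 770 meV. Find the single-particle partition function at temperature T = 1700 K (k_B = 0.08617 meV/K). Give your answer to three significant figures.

Z = 0.752

k_BT = 0.08617 × 1700 K = 146.49 meV.
Eᵢ/kT = 0.34542, 3.2425, 5.2563.
Z = Σ e^(−Eᵢ/kT) = e^(−0.34542) + e^(−3.2425) + e^(−5.2563) = 0.70792 + 0.039066 + 0.0052146 = 0.75220.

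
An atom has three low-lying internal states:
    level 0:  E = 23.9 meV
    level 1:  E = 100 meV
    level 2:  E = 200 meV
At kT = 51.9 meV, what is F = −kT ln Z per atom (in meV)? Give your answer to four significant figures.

11.72 meV

Eᵢ/kT = 0.460501, 1.92678, 3.85356.
Z = Σ e^(−Eᵢ/kT) = e^(−0.460501) + e^(−1.92678) + e^(−3.85356) = 0.630967 + 0.145616 + 0.0212041 = 0.797787.
F = −kT ln Z = −51.9 × ln(0.797787) = −51.9 × -0.225914 = 11.72 meV.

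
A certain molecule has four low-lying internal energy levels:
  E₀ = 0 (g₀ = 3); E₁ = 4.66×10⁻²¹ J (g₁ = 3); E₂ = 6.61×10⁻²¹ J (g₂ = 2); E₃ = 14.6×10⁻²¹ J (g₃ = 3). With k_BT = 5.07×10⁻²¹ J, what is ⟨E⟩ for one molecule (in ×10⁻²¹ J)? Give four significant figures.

2.369 ×10⁻²¹ J

Eᵢ/kT = 0, 0.919132, 1.30375, 2.87968.
Z = Σ gᵢe^(−Eᵢ/kT) = 3·e^(−0) + 3·e^(−0.919132) + 2·e^(−1.30375) + 3·e^(−2.87968) = 3.00000 + 1.19660 + 0.543023 + 0.168458 = 4.90808.
⟨E⟩ = Σ Eᵢ gᵢe^(−Eᵢ/kT) / Z = (0·3.00000 + 4.66·1.19660 + 6.61·0.543023 + 14.6·0.168458) / 4.90808 = 2.369 ×10⁻²¹ J.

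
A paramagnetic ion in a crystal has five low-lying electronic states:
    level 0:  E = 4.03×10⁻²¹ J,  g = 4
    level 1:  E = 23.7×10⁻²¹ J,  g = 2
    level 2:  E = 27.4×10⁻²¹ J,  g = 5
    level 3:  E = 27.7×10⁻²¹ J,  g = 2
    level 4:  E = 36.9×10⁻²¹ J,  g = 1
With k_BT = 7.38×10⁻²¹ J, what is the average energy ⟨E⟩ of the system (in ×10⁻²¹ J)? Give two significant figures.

Eᵢ/kT = 0.5461, 3.211, 3.713, 3.753, 5.000.
Z = Σ gᵢe^(−Eᵢ/kT) = 4·e^(−0.5461) + 2·e^(−3.211) + 5·e^(−3.713) + 2·e^(−3.753) + 1·e^(−5.000) = 2.317 + 0.08063 + 0.1220 + 0.04689 + 0.006738 = 2.573.
⟨E⟩ = Σ Eᵢ gᵢe^(−Eᵢ/kT) / Z = (4.03·2.317 + 23.7·0.08063 + 27.4·0.1220 + 27.7·0.04689 + 36.9·0.006738) / 2.573 = 6.3 ×10⁻²¹ J.

6.3 ×10⁻²¹ J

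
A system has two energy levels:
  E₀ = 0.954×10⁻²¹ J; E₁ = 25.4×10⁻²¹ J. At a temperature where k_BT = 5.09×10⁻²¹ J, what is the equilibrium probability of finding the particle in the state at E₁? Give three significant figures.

Eᵢ/kT = 0.18743, 4.9902.
Z = Σ e^(−Eᵢ/kT) = e^(−0.18743) + e^(−4.9902) = 0.82909 + 0.0068043 = 0.83589.
P₁ = e^(−E₁/kT) / Z = 0.0068043/0.83589 = 0.00814.

0.00814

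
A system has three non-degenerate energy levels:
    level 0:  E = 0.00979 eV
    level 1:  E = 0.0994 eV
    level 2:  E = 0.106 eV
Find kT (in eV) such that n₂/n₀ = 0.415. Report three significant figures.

n₂/n₀ = exp[−(E₂−E₀)/kT] = 0.415.
⇒ (E₂−E₀)/kT = ln(1/0.415) = ln(2.4096) = 0.87946.
kT = 0.09621 eV / 0.87946 = 0.109 eV.

0.109 eV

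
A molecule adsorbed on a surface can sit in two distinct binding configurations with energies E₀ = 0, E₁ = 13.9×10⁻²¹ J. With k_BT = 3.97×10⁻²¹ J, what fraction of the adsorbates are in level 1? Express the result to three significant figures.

Eᵢ/kT = 0, 3.5013.
Z = Σ e^(−Eᵢ/kT) = e^(−0) + e^(−3.5013) = 1.0000 + 0.030158 = 1.0302.
P₁ = e^(−E₁/kT) / Z = 0.030158/1.0302 = 0.0293.

0.0293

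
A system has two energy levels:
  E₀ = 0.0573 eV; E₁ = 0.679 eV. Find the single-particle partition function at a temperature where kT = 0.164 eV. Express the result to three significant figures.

Z = 0.721

Eᵢ/kT = 0.34939, 4.1402.
Z = Σ e^(−Eᵢ/kT) = e^(−0.34939) + e^(−4.1402) = 0.70512 + 0.015920 = 0.72104.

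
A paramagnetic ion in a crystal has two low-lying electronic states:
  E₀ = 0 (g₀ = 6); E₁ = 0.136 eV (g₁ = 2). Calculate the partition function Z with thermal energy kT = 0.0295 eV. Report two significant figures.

Z = 6.0

Eᵢ/kT = 0, 4.610.
Z = Σ gᵢe^(−Eᵢ/kT) = 6·e^(−0) + 2·e^(−4.610) = 6.000 + 0.01990 = 6.020.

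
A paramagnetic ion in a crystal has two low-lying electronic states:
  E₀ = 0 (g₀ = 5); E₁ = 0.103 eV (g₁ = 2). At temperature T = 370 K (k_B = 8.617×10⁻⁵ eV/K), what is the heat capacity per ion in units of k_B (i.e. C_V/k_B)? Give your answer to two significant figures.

0.16

k_BT = 8.617×10⁻⁵ × 370 K = 0.03188 eV.
Eᵢ/kT = 0, 3.231.
Z = Σ gᵢe^(−Eᵢ/kT) = 5·e^(−0) + 2·e^(−3.231) = 5.000 + 0.07904 = 5.079.
⟨E⟩ = 0.001603 eV, ⟨E²⟩ = 0.0001651 eV².
C_V/k_B = (⟨E²⟩ − ⟨E⟩²)/(kT)² = (0.0001651 − 0.000002570)/0.001016 = 0.16.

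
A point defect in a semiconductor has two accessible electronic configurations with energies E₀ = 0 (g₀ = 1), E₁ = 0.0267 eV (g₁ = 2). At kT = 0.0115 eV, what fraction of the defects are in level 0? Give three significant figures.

0.836

Eᵢ/kT = 0, 2.3217.
Z = Σ gᵢe^(−Eᵢ/kT) = 1·e^(−0) + 2·e^(−2.3217) = 1.0000 + 0.19621 = 1.1962.
P₀ = g₀ e^(−E₀/kT) / Z = 1.0000/1.1962 = 0.836.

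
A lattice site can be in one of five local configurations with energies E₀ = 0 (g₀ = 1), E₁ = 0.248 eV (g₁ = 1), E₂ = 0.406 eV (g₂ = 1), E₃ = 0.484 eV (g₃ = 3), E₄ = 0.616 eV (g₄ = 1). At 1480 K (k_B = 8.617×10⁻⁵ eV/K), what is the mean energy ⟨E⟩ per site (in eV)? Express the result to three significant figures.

k_BT = 8.617×10⁻⁵ × 1480 K = 0.12753 eV.
Eᵢ/kT = 0, 1.9446, 3.1836, 3.7952, 4.8302.
Z = Σ gᵢe^(−Eᵢ/kT) = 1·e^(−0) + 1·e^(−1.9446) + 1·e^(−3.1836) + 3·e^(−3.7952) + 1·e^(−4.8302) = 1.0000 + 0.14304 + 0.041436 + 0.067435 + 0.0079849 = 1.2599.
⟨E⟩ = Σ Eᵢ gᵢe^(−Eᵢ/kT) / Z = (0·1.0000 + 0.248·0.14304 + 0.406·0.041436 + 0.484·0.067435 + 0.616·0.0079849) / 1.2599 = 0.0713 eV.

0.0713 eV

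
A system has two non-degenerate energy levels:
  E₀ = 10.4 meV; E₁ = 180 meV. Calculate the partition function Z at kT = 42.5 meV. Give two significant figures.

Eᵢ/kT = 0.2447, 4.235.
Z = Σ e^(−Eᵢ/kT) = e^(−0.2447) + e^(−4.235) = 0.7829 + 0.01448 = 0.7974.

Z = 0.80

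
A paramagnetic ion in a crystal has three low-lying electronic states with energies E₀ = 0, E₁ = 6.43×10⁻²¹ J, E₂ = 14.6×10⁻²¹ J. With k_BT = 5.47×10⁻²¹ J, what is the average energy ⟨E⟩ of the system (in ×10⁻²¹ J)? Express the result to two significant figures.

2.2 ×10⁻²¹ J

Eᵢ/kT = 0, 1.176, 2.669.
Z = Σ e^(−Eᵢ/kT) = e^(−0) + e^(−1.176) + e^(−2.669) = 1.000 + 0.3085 + 0.06932 = 1.378.
⟨E⟩ = Σ Eᵢ e^(−Eᵢ/kT) / Z = (0·1.000 + 6.43·0.3085 + 14.6·0.06932) / 1.378 = 2.2 ×10⁻²¹ J.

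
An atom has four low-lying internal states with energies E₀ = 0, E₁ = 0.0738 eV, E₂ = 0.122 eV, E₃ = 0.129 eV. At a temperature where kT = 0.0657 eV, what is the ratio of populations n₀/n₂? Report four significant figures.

6.404

n₀/n₂ = exp[−(E₀−E₂)/kT] = exp(−(-0.122 eV)/(0.0657 eV)) = exp(1.85693) = 6.404.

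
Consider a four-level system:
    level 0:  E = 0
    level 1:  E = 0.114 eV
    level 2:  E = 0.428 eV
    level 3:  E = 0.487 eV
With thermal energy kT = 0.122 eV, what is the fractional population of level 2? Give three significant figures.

Eᵢ/kT = 0, 0.93443, 3.5082, 3.9918.
Z = Σ e^(−Eᵢ/kT) = e^(−0) + e^(−0.93443) + e^(−3.5082) + e^(−3.9918) = 1.0000 + 0.39281 + 0.029951 + 0.018466 = 1.4412.
P₂ = e^(−E₂/kT) / Z = 0.029951/1.4412 = 0.0208.

0.0208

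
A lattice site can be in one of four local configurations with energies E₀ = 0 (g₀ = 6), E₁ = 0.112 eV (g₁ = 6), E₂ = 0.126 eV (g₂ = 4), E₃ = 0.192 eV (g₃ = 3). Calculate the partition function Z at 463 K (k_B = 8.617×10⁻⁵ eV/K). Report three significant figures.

Z = 6.56

k_BT = 8.617×10⁻⁵ × 463 K = 0.039897 eV.
Eᵢ/kT = 0, 2.8072, 3.1581, 4.8124.
Z = Σ gᵢe^(−Eᵢ/kT) = 6·e^(−0) + 6·e^(−2.8072) + 4·e^(−3.1581) + 3·e^(−4.8124) = 6.0000 + 0.36224 + 0.17003 + 0.024385 = 6.5567.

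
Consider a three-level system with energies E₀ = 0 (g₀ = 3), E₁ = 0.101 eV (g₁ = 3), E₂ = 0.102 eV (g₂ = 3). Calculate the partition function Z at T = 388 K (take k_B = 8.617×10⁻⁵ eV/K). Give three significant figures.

k_BT = 8.617×10⁻⁵ × 388 K = 0.033434 eV.
Eᵢ/kT = 0, 3.0209, 3.0508.
Z = Σ gᵢe^(−Eᵢ/kT) = 3·e^(−0) + 3·e^(−3.0209) + 3·e^(−3.0508) = 3.0000 + 0.14627 + 0.14196 = 3.2882.

Z = 3.29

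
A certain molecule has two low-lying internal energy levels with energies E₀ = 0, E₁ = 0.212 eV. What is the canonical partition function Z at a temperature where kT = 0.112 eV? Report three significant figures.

Z = 1.15

Eᵢ/kT = 0, 1.8929.
Z = Σ e^(−Eᵢ/kT) = e^(−0) + e^(−1.8929) = 1.0000 + 0.15063 = 1.1506.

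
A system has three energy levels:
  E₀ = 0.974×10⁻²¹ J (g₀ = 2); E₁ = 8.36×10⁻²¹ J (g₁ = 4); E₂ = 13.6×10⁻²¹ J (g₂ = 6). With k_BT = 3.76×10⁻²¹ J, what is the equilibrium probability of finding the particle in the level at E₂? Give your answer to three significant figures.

Eᵢ/kT = 0.25904, 2.2234, 3.6170.
Z = Σ gᵢe^(−Eᵢ/kT) = 2·e^(−0.25904) + 4·e^(−2.2234) + 6·e^(−3.6170) = 1.5436 + 0.43296 + 0.16118 = 2.1377.
P₂ = g₂ e^(−E₂/kT) / Z = 0.16118/2.1377 = 0.0754.

0.0754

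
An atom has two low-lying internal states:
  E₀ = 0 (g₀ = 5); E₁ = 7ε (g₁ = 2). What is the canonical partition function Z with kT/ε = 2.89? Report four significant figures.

Z = 5.177

Eᵢ/kT = 0, 2.42215.
Z = Σ gᵢe^(−Eᵢ/kT) = 5·e^(−0) + 2·e^(−2.42215) = 5.00000 + 0.177461 = 5.17746.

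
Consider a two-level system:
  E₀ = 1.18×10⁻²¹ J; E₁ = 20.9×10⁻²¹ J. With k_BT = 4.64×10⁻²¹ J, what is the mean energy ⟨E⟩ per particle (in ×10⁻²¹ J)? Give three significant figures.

1.46 ×10⁻²¹ J

Eᵢ/kT = 0.25431, 4.5043.
Z = Σ e^(−Eᵢ/kT) = e^(−0.25431) + e^(−4.5043) = 0.77545 + 0.011061 = 0.78651.
⟨E⟩ = Σ Eᵢ e^(−Eᵢ/kT) / Z = (1.18·0.77545 + 20.9·0.011061) / 0.78651 = 1.46 ×10⁻²¹ J.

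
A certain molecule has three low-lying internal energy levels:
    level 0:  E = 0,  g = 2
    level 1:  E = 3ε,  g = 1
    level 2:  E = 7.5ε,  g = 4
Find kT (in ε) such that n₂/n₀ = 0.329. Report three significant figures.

4.16 ε

n₂/n₀ = (g₂/g₀) exp[−(E₂−E₀)/kT] = 0.329.
⇒ (E₂−E₀)/kT = ln((4/2)/0.329) = ln(6.0790) = 1.8048.
kT = 7.5ε / 1.8048 = 4.16 ε.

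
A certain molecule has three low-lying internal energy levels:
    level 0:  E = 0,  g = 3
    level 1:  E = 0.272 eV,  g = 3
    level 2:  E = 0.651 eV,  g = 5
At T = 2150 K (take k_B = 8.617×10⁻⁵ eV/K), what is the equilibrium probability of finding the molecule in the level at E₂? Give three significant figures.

0.0388

k_BT = 8.617×10⁻⁵ × 2150 K = 0.18527 eV.
Eᵢ/kT = 0, 1.4681, 3.5138.
Z = Σ gᵢe^(−Eᵢ/kT) = 3·e^(−0) + 3·e^(−1.4681) + 5·e^(−3.5138) = 3.0000 + 0.69109 + 0.14892 = 3.8400.
P₂ = g₂ e^(−E₂/kT) / Z = 0.14892/3.8400 = 0.0388.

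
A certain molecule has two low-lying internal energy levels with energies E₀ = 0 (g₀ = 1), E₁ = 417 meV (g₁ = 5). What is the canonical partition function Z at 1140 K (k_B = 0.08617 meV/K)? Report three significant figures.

Z = 1.07

k_BT = 0.08617 × 1140 K = 98.234 meV.
Eᵢ/kT = 0, 4.2450.
Z = Σ gᵢe^(−Eᵢ/kT) = 1·e^(−0) + 5·e^(−4.2450) = 1.0000 + 0.071679 = 1.0717.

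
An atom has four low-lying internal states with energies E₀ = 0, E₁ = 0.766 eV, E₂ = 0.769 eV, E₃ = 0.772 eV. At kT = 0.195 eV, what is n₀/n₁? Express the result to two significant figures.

51

n₀/n₁ = exp[−(E₀−E₁)/kT] = exp(−(-0.766 eV)/(0.195 eV)) = exp(3.928) = 51.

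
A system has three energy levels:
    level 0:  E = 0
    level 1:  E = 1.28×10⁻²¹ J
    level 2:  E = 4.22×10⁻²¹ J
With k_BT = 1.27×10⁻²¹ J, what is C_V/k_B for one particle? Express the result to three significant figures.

Eᵢ/kT = 0, 1.0079, 3.3228.
Z = Σ e^(−Eᵢ/kT) = e^(−0) + e^(−1.0079) + e^(−3.3228) = 1.0000 + 0.36498 + 0.036052 = 1.4010.
⟨E⟩ = 0.44205, ⟨E²⟩ = 0.88509.
C_V/k_B = (⟨E²⟩ − ⟨E⟩²)/(kT)² = (0.88509 − 0.19541)/1.6129 = 0.428.

0.428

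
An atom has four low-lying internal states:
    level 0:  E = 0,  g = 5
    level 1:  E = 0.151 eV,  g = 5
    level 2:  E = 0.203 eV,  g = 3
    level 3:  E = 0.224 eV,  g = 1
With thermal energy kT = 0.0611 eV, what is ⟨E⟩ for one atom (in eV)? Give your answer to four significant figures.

0.01646 eV

Eᵢ/kT = 0, 2.47136, 3.32242, 3.66612.
Z = Σ gᵢe^(−Eᵢ/kT) = 5·e^(−0) + 5·e^(−2.47136) + 3·e^(−3.32242) + 1·e^(−3.66612) = 5.00000 + 0.422350 + 0.108196 + 0.0255755 = 5.55612.
⟨E⟩ = Σ Eᵢ gᵢe^(−Eᵢ/kT) / Z = (0·5.00000 + 0.151·0.422350 + 0.203·0.108196 + 0.224·0.0255755) / 5.55612 = 0.01646 eV.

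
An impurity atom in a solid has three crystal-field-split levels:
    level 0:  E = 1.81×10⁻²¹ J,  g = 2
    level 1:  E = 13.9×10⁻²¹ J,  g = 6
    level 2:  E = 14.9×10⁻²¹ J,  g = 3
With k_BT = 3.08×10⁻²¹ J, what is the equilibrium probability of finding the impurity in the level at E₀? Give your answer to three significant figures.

0.925

Eᵢ/kT = 0.58766, 4.5130, 4.8377.
Z = Σ gᵢe^(−Eᵢ/kT) = 2·e^(−0.58766) + 6·e^(−4.5130) + 3·e^(−4.8377) = 1.1113 + 0.065793 + 0.023776 = 1.2009.
P₀ = g₀ e^(−E₀/kT) / Z = 1.1113/1.2009 = 0.925.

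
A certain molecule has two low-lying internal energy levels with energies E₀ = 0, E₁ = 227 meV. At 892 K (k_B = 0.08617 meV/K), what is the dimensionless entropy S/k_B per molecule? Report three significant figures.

k_BT = 0.08617 × 892 K = 76.864 meV.
Eᵢ/kT = 0, 2.9533.
Z = Σ e^(−Eᵢ/kT) = e^(−0) + e^(−2.9533) = 1.0000 + 0.052167 = 1.0522.
⟨E⟩ = Σ EᵢPᵢ = 11.254 meV.
S/k_B = ln Z + ⟨E⟩/kT = ln(1.0522) + 11.254/76.864 = 0.050883 + 0.14641 = 0.197.

0.197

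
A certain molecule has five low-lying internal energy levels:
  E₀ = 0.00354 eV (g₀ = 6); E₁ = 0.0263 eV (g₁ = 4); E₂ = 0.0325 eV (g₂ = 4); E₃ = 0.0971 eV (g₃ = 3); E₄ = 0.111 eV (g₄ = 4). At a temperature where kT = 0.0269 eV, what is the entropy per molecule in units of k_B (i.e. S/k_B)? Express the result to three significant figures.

Eᵢ/kT = 0.13160, 0.97770, 1.2082, 3.6097, 4.1264.
Z = Σ gᵢe^(−Eᵢ/kT) = 6·e^(−0.13160) + 4·e^(−0.97770) + 4·e^(−1.2082) + 3·e^(−3.6097) + 4·e^(−4.1264) = 5.2601 + 1.5047 + 1.1949 + 0.081180 + 0.064564 = 8.1054.
⟨E⟩ = Σ EᵢPᵢ = 0.013828 eV.
S/k_B = ln Z + ⟨E⟩/kT = ln(8.1054) + 0.013828/0.0269 = 2.0925 + 0.51405 = 2.61.

2.61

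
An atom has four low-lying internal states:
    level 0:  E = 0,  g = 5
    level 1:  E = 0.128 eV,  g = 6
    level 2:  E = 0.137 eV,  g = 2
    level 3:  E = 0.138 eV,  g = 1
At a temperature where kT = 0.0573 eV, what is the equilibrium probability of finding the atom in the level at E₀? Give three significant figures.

Eᵢ/kT = 0, 2.2339, 2.3909, 2.4084.
Z = Σ gᵢe^(−Eᵢ/kT) = 5·e^(−0) + 6·e^(−2.2339) + 2·e^(−2.3909) + 1·e^(−2.4084) = 5.0000 + 0.64266 + 0.18309 + 0.089959 = 5.9157.
P₀ = g₀ e^(−E₀/kT) / Z = 5.0000/5.9157 = 0.845.

0.845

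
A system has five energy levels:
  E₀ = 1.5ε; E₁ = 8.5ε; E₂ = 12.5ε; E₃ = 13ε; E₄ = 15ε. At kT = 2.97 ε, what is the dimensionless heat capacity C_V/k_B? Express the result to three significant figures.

1.06

Eᵢ/kT = 0.50505, 2.8620, 4.2088, 4.3771, 5.0505.
Z = Σ e^(−Eᵢ/kT) = e^(−0.50505) + e^(−2.8620) + e^(−4.2088) + e^(−4.3771) + e^(−5.0505) = 0.60348 + 0.057154 + 0.014864 + 0.012562 + 0.0064061 = 0.69447.
⟨E⟩ = 2.6441 ε, ⟨E²⟩ = 16.378 ε².
C_V/k_B = (⟨E²⟩ − ⟨E⟩²)/(kT)² = (16.378 − 6.9913)/8.8209 = 1.06.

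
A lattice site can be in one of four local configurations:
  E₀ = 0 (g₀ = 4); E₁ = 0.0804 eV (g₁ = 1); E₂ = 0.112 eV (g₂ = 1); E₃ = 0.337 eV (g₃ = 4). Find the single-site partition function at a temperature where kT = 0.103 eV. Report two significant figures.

Eᵢ/kT = 0, 0.7806, 1.087, 3.272.
Z = Σ gᵢe^(−Eᵢ/kT) = 4·e^(−0) + 1·e^(−0.7806) + 1·e^(−1.087) + 4·e^(−3.272) = 4.000 + 0.4581 + 0.3372 + 0.1517 = 4.947.

Z = 4.9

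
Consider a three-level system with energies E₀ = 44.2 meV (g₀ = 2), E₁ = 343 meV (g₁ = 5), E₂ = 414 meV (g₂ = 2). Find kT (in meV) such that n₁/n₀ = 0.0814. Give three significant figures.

n₁/n₀ = (g₁/g₀) exp[−(E₁−E₀)/kT] = 0.0814.
⇒ (E₁−E₀)/kT = ln((5/2)/0.0814) = ln(30.713) = 3.4247.
kT = 298.8 meV / 3.4247 = 87.2 meV.

87.2 meV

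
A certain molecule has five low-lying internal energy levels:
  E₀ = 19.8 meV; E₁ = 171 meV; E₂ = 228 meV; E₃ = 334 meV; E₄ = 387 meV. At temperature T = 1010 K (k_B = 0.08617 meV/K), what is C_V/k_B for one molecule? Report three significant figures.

k_BT = 0.08617 × 1010 K = 87.032 meV.
Eᵢ/kT = 0.22750, 1.9648, 2.6197, 3.8377, 4.4466.
Z = Σ e^(−Eᵢ/kT) = e^(−0.22750) + e^(−1.9648) + e^(−2.6197) + e^(−3.8377) + e^(−4.4466) = 0.79652 + 0.14018 + 0.072825 + 0.021543 + 0.011718 = 1.0428.
⟨E⟩ = 65.282 meV, ⟨E²⟩ = 11848 meV².
C_V/k_B = (⟨E²⟩ − ⟨E⟩²)/(kT)² = (11848 − 4261.7)/7574.6 = 1.00.

1.00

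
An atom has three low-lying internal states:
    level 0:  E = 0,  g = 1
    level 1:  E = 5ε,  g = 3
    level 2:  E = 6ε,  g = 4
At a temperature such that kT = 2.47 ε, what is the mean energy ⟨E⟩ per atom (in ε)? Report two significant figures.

Eᵢ/kT = 0, 2.024, 2.429.
Z = Σ gᵢe^(−Eᵢ/kT) = 1·e^(−0) + 3·e^(−2.024) + 4·e^(−2.429) = 1.000 + 0.3964 + 0.3525 = 1.749.
⟨E⟩ = Σ Eᵢ gᵢe^(−Eᵢ/kT) / Z = (0·1.000 + 5·0.3964 + 6·0.3525) / 1.749 = 2.3 ε.

2.3 ε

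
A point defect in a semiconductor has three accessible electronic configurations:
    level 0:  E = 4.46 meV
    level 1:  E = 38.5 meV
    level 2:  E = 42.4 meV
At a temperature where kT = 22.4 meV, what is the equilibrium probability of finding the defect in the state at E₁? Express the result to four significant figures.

0.1560

Eᵢ/kT = 0.199107, 1.71875, 1.89286.
Z = Σ e^(−Eᵢ/kT) = e^(−0.199107) + e^(−1.71875) + e^(−1.89286) = 0.819462 + 0.179290 + 0.150640 = 1.14939.
P₁ = e^(−E₁/kT) / Z = 0.179290/1.14939 = 0.1560.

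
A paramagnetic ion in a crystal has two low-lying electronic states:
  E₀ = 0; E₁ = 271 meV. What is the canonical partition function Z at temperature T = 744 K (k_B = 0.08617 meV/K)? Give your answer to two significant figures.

k_BT = 0.08617 × 744 K = 64.11 meV.
Eᵢ/kT = 0, 4.227.
Z = Σ e^(−Eᵢ/kT) = e^(−0) + e^(−4.227) = 1.000 + 0.01460 = 1.015.

Z = 1.0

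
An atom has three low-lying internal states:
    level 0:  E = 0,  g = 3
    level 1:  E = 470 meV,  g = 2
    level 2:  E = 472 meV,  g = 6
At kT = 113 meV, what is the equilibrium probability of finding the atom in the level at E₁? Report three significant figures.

Eᵢ/kT = 0, 4.1593, 4.1770.
Z = Σ gᵢe^(−Eᵢ/kT) = 3·e^(−0) + 2·e^(−4.1593) + 6·e^(−4.1770) = 3.0000 + 0.031237 + 0.092067 = 3.1233.
P₁ = g₁ e^(−E₁/kT) / Z = 0.031237/3.1233 = 0.0100.

0.0100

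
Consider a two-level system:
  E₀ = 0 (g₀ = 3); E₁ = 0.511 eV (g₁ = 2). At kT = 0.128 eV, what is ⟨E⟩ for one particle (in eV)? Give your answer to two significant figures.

Eᵢ/kT = 0, 3.992.
Z = Σ gᵢe^(−Eᵢ/kT) = 3·e^(−0) + 2·e^(−3.992) = 3.000 + 0.03693 = 3.037.
⟨E⟩ = Σ Eᵢ gᵢe^(−Eᵢ/kT) / Z = (0·3.000 + 0.511·0.03693) / 3.037 = 0.0062 eV.

0.0062 eV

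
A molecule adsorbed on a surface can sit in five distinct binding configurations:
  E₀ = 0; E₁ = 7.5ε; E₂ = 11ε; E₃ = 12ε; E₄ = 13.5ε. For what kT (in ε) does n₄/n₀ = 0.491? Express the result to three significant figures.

19.0 ε

n₄/n₀ = exp[−(E₄−E₀)/kT] = 0.491.
⇒ (E₄−E₀)/kT = ln(1/0.491) = ln(2.0367) = 0.71133.
kT = 13.5ε / 0.71133 = 19.0 ε.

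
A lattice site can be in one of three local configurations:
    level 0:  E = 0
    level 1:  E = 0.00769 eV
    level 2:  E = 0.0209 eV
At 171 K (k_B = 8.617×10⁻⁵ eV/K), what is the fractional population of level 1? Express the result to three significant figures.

0.323

k_BT = 8.617×10⁻⁵ × 171 K = 0.014735 eV.
Eᵢ/kT = 0, 0.52189, 1.4184.
Z = Σ e^(−Eᵢ/kT) = e^(−0) + e^(−0.52189) + e^(−1.4184) = 1.0000 + 0.59340 + 0.24210 = 1.8355.
P₁ = e^(−E₁/kT) / Z = 0.59340/1.8355 = 0.323.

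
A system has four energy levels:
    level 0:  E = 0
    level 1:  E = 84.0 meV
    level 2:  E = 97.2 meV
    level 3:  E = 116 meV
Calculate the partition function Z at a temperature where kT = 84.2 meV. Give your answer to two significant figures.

Eᵢ/kT = 0, 0.9976, 1.154, 1.378.
Z = Σ e^(−Eᵢ/kT) = e^(−0) + e^(−0.9976) + e^(−1.154) + e^(−1.378) = 1.000 + 0.3688 + 0.3154 + 0.2521 = 1.936.

Z = 1.9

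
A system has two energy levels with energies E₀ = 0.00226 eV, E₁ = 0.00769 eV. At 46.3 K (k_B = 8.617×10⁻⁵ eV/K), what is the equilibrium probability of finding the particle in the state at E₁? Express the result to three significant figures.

k_BT = 8.617×10⁻⁵ × 46.3 K = 0.0039897 eV.
Eᵢ/kT = 0.56646, 1.9275.
Z = Σ e^(−Eᵢ/kT) = e^(−0.56646) + e^(−1.9275) = 0.56753 + 0.14551 = 0.71304.
P₁ = e^(−E₁/kT) / Z = 0.14551/0.71304 = 0.204.

0.204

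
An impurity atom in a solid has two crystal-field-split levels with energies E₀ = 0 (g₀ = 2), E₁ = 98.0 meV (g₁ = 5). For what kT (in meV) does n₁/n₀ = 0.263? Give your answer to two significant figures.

44 meV

n₁/n₀ = (g₁/g₀) exp[−(E₁−E₀)/kT] = 0.263.
⇒ (E₁−E₀)/kT = ln((5/2)/0.263) = ln(9.506) = 2.252.
kT = 98.0 meV / 2.252 = 44 meV.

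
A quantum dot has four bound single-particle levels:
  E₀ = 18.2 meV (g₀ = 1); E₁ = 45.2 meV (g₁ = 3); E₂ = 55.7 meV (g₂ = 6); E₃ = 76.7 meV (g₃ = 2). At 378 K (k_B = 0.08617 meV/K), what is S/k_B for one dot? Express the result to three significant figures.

k_BT = 0.08617 × 378 K = 32.572 meV.
Eᵢ/kT = 0.55876, 1.3877, 1.7101, 2.3548.
Z = Σ gᵢe^(−Eᵢ/kT) = 1·e^(−0.55876) + 3·e^(−1.3877) + 6·e^(−1.7101) + 2·e^(−2.3548) = 0.57192 + 0.74895 + 1.0851 + 0.18982 = 2.5958.
⟨E⟩ = Σ EᵢPᵢ = 45.944 meV.
S/k_B = ln Z + ⟨E⟩/kT = ln(2.5958) + 45.944/32.572 = 0.95389 + 1.4105 = 2.36.

2.36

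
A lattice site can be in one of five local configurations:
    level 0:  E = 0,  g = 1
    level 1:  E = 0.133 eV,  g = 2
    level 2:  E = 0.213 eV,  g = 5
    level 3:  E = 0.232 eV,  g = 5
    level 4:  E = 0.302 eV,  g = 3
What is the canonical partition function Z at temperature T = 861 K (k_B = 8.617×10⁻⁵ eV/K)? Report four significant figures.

Z = 1.887

k_BT = 8.617×10⁻⁵ × 861 K = 0.0741924 eV.
Eᵢ/kT = 0, 1.79264, 2.87091, 3.12700, 4.07050.
Z = Σ gᵢe^(−Eᵢ/kT) = 1·e^(−0) + 2·e^(−1.79264) + 5·e^(−2.87091) + 5·e^(−3.12700) + 3·e^(−4.07050) = 1.00000 + 0.333040 + 0.283237 + 0.219246 + 0.0512066 = 1.88673.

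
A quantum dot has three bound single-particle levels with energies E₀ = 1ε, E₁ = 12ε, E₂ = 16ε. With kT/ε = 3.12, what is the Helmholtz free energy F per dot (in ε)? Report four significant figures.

Eᵢ/kT = 0.320513, 3.84615, 5.12821.
Z = Σ e^(−Eᵢ/kT) = e^(−0.320513) + e^(−3.84615) + e^(−5.12821) = 0.725777 + 0.0213618 + 0.00592716 = 0.753066.
F = −kT ln Z = −3.12 × ln(0.753066) = −3.12 × -0.283602 = 0.8848 ε.

0.8848 ε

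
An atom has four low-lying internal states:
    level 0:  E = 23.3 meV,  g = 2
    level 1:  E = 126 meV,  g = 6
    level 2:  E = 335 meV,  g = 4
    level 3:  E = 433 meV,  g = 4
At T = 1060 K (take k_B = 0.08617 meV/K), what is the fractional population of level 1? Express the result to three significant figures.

k_BT = 0.08617 × 1060 K = 91.340 meV.
Eᵢ/kT = 0.25509, 1.3795, 3.6676, 4.7405.
Z = Σ gᵢe^(−Eᵢ/kT) = 2·e^(−0.25509) + 6·e^(−1.3795) + 4·e^(−3.6676) + 4·e^(−4.7405) = 1.5497 + 1.5102 + 0.10215 + 0.034937 = 3.1970.
P₁ = g₁ e^(−E₁/kT) / Z = 1.5102/3.1970 = 0.472.

0.472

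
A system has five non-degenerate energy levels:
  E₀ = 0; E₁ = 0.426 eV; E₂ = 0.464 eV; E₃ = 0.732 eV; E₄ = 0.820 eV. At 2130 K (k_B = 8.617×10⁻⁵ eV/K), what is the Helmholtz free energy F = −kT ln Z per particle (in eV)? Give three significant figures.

-0.0347 eV

k_BT = 8.617×10⁻⁵ × 2130 K = 0.18354 eV.
Eᵢ/kT = 0, 2.3210, 2.5281, 3.9882, 4.4677.
Z = Σ e^(−Eᵢ/kT) = e^(−0) + e^(−2.3210) + e^(−2.5281) + e^(−3.9882) + e^(−4.4677) = 1.0000 + 0.098175 + 0.079811 + 0.018533 + 0.011474 = 1.2080.
F = −kT ln Z = −0.18354 × ln(1.2080) = −0.18354 × 0.18897 = -0.0347 eV.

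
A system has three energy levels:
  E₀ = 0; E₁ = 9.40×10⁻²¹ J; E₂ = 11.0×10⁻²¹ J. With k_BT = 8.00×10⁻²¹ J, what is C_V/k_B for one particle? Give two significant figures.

Eᵢ/kT = 0, 1.175, 1.375.
Z = Σ e^(−Eᵢ/kT) = e^(−0) + e^(−1.175) + e^(−1.375) = 1.000 + 0.3088 + 0.2528 = 1.562.
⟨E⟩ = 3.639, ⟨E²⟩ = 37.05.
C_V/k_B = (⟨E²⟩ − ⟨E⟩²)/(kT)² = (37.05 − 13.24)/64.00 = 0.37.

0.37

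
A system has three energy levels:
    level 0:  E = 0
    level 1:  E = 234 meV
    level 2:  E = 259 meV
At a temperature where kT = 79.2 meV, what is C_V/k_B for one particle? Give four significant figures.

Eᵢ/kT = 0, 2.95455, 3.27020.
Z = Σ e^(−Eᵢ/kT) = e^(−0) + e^(−2.95455) + e^(−3.27020) = 1.00000 + 0.0521021 + 0.0379988 = 1.09010.
⟨E⟩ = 20.2124 meV, ⟨E²⟩ = 4955.42 meV².
C_V/k_B = (⟨E²⟩ − ⟨E⟩²)/(kT)² = (4955.42 − 408.541)/6272.64 = 0.7249.

0.7249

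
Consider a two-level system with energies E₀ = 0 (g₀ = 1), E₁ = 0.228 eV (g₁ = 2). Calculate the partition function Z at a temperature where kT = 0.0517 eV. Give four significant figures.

Eᵢ/kT = 0, 4.41006.
Z = Σ gᵢe^(−Eᵢ/kT) = 1·e^(−0) + 2·e^(−4.41006) = 1.00000 + 0.0243089 = 1.02431.

Z = 1.024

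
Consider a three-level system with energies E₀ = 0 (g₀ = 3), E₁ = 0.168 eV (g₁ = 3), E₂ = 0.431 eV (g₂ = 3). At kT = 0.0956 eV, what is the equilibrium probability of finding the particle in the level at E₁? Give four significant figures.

0.1458

Eᵢ/kT = 0, 1.75732, 4.50837.
Z = Σ gᵢe^(−Eᵢ/kT) = 3·e^(−0) + 3·e^(−1.75732) + 3·e^(−4.50837) = 3.00000 + 0.517520 + 0.0330492 = 3.55057.
P₁ = g₁ e^(−E₁/kT) / Z = 0.517520/3.55057 = 0.1458.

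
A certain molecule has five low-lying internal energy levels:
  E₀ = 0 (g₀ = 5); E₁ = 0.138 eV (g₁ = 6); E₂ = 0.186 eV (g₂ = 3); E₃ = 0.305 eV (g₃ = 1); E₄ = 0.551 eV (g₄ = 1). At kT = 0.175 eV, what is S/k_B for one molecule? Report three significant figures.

Eᵢ/kT = 0, 0.78857, 1.0629, 1.7429, 3.1486.
Z = Σ gᵢe^(−Eᵢ/kT) = 5·e^(−0) + 6·e^(−0.78857) + 3·e^(−1.0629) + 1·e^(−1.7429) + 1·e^(−3.1486) = 5.0000 + 2.7270 + 1.0364 + 0.17501 + 0.042912 = 8.9813.
⟨E⟩ = Σ EᵢPᵢ = 0.071940 eV.
S/k_B = ln Z + ⟨E⟩/kT = ln(8.9813) + 0.071940/0.175 = 2.1951 + 0.41109 = 2.61.

2.61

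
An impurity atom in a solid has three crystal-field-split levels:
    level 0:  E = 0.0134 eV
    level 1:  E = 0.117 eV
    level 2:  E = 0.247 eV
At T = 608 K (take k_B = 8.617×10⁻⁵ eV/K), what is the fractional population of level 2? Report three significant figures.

0.0101

k_BT = 8.617×10⁻⁵ × 608 K = 0.052391 eV.
Eᵢ/kT = 0.25577, 2.2332, 4.7146.
Z = Σ e^(−Eᵢ/kT) = e^(−0.25577) + e^(−2.2332) + e^(−4.7146) = 0.77432 + 0.10718 + 0.0089635 = 0.89046.
P₂ = e^(−E₂/kT) / Z = 0.0089635/0.89046 = 0.0101.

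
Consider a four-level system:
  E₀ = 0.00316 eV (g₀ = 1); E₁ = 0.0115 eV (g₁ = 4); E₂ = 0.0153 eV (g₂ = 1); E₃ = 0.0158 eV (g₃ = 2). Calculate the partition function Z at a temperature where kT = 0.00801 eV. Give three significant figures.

Eᵢ/kT = 0.39451, 1.4357, 1.9101, 1.9725.
Z = Σ gᵢe^(−Eᵢ/kT) = 1·e^(−0.39451) + 4·e^(−1.4357) + 1·e^(−1.9101) + 2·e^(−1.9725) = 0.67401 + 0.95179 + 0.14807 + 0.27822 = 2.0521.

Z = 2.05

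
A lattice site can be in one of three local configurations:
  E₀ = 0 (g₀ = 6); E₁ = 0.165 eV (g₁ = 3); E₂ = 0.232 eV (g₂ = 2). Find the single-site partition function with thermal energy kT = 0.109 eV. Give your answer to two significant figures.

Eᵢ/kT = 0, 1.514, 2.128.
Z = Σ gᵢe^(−Eᵢ/kT) = 6·e^(−0) + 3·e^(−1.514) + 2·e^(−2.128) = 6.000 + 0.6601 + 0.2382 = 6.898.

Z = 6.9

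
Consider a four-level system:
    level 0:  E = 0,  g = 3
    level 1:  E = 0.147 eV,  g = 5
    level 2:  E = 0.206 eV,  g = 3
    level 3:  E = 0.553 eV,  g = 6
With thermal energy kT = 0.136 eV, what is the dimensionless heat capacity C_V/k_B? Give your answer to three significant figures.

0.597

Eᵢ/kT = 0, 1.0809, 1.5147, 4.0662.
Z = Σ gᵢe^(−Eᵢ/kT) = 3·e^(−0) + 5·e^(−1.0809) + 3·e^(−1.5147) + 6·e^(−4.0662) = 3.0000 + 1.6965 + 0.65962 + 0.10285 = 5.4590.
⟨E⟩ = 0.080993 eV, ⟨E²⟩ = 0.017605 eV².
C_V/k_B = (⟨E²⟩ − ⟨E⟩²)/(kT)² = (0.017605 − 0.0065599)/0.018496 = 0.597.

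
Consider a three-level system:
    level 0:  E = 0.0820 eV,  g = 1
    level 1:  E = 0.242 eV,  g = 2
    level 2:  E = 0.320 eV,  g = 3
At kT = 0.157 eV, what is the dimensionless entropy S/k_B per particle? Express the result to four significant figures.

Eᵢ/kT = 0.522293, 1.54140, 2.03822.
Z = Σ gᵢe^(−Eᵢ/kT) = 1·e^(−0.522293) + 2·e^(−1.54140) + 3·e^(−2.03822) = 0.593159 + 0.428162 + 0.390781 = 1.41210.
⟨E⟩ = Σ EᵢPᵢ = 0.196377 eV.
S/k_B = ln Z + ⟨E⟩/kT = ln(1.41210) + 0.196377/0.157 = 0.345078 + 1.25081 = 1.596.

1.596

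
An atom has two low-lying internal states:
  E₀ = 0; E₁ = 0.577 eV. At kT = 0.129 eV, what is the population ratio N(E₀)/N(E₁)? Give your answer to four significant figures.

87.61

n₀/n₁ = exp[−(E₀−E₁)/kT] = exp(−(-0.577 eV)/(0.129 eV)) = exp(4.47287) = 87.61.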